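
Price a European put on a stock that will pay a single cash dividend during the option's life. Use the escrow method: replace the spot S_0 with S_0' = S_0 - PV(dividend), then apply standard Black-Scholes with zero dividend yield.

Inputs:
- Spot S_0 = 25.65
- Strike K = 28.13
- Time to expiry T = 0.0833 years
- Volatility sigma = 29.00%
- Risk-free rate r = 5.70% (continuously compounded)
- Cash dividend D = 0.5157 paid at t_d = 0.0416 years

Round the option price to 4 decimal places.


PV(D) = D * exp(-r * t_d) = 0.5157 * 0.99763161 = 0.51447862
S_0' = S_0 - PV(D) = 25.6500 - 0.51447862 = 25.13552138
d1 = (ln(S_0'/K) + (r + sigma^2/2)*T) / (sigma*sqrt(T)) = -1.24617573
d2 = d1 - sigma*sqrt(T) = -1.32987477
exp(-rT) = 0.99526315
N(-d1) = 0.89365006; N(-d2) = 0.90822023
P = K * exp(-rT) * N(-d2) - S_0' * N(-d1) = 28.1300 * 0.99526315 * 0.90822023 - 25.13552138 * 0.89365006 = 2.9649

Answer: Price = 2.9649


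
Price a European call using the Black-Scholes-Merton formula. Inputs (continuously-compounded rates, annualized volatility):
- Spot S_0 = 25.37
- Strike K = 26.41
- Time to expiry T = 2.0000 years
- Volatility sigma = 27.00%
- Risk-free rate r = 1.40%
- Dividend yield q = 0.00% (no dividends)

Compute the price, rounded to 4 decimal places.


Answer: Price = 3.7114

Derivation:
d1 = (ln(S/K) + (r - q + 0.5*sigma^2) * T) / (sigma * sqrt(T)) = 0.15903263
d2 = d1 - sigma * sqrt(T) = -0.22280503
exp(-rT) = 0.97238837; exp(-qT) = 1.00000000
C = S_0 * exp(-qT) * N(d1) - K * exp(-rT) * N(d2)
N(d1) = 0.56317842; N(d2) = 0.41184363
C = 25.3700 * 1.00000000 * 0.56317842 - 26.4100 * 0.97238837 * 0.41184363 = 3.7114


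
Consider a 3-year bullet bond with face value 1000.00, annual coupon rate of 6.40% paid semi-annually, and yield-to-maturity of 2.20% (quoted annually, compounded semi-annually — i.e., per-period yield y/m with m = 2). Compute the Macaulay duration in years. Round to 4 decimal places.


Coupon per period c = face * coupon_rate / m = 32.000000
Periods per year m = 2; per-period yield y/m = 0.011000
Number of cashflows N = 6
Cashflows (t years, CF_t, discount factor 1/(1+y/m)^(m*t), PV):
  t = 0.5000: CF_t = 32.000000, DF = 0.989120, PV = 31.651830
  t = 1.0000: CF_t = 32.000000, DF = 0.978358, PV = 31.307448
  t = 1.5000: CF_t = 32.000000, DF = 0.967713, PV = 30.966813
  t = 2.0000: CF_t = 32.000000, DF = 0.957184, PV = 30.629884
  t = 2.5000: CF_t = 32.000000, DF = 0.946769, PV = 30.296621
  t = 3.0000: CF_t = 1032.000000, DF = 0.936468, PV = 966.435254
Price P = sum_t PV_t = 1121.287850
Macaulay numerator sum_t t * PV_t:
  t * PV_t at t = 0.5000: 15.825915
  t * PV_t at t = 1.0000: 31.307448
  t * PV_t at t = 1.5000: 46.450220
  t * PV_t at t = 2.0000: 61.259769
  t * PV_t at t = 2.5000: 75.741554
  t * PV_t at t = 3.0000: 2899.305761
Macaulay duration D = (sum_t t * PV_t) / P = 3129.890665 / 1121.287850 = 2.791336

Answer: Macaulay duration = 2.7913 years


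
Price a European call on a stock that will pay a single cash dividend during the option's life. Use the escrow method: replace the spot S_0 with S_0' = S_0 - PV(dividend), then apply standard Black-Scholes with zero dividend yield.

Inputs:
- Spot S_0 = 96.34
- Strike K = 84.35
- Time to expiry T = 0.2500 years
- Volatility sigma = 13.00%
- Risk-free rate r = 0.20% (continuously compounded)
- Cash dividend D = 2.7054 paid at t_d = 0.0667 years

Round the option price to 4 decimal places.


PV(D) = D * exp(-r * t_d) = 2.7054 * 0.99986661 = 2.70503912
S_0' = S_0 - PV(D) = 96.3400 - 2.70503912 = 93.63496088
d1 = (ln(S_0'/K) + (r + sigma^2/2)*T) / (sigma*sqrt(T)) = 1.64679259
d2 = d1 - sigma*sqrt(T) = 1.58179259
exp(-rT) = 0.99950012
N(d1) = 0.95019966; N(d2) = 0.94315154
C = S_0' * N(d1) - K * exp(-rT) * N(d2) = 93.63496088 * 0.95019966 - 84.3500 * 0.99950012 * 0.94315154 = 9.4568

Answer: Price = 9.4568


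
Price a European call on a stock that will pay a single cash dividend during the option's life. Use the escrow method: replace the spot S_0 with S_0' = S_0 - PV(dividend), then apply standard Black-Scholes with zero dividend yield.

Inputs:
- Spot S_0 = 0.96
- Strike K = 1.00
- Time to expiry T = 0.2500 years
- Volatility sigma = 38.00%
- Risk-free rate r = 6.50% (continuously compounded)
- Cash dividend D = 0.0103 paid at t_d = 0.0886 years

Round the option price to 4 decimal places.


Answer: Price = 0.0574

Derivation:
PV(D) = D * exp(-r * t_d) = 0.0103 * 0.99425755 = 0.01024085
S_0' = S_0 - PV(D) = 0.9600 - 0.01024085 = 0.94975915
d1 = (ln(S_0'/K) + (r + sigma^2/2)*T) / (sigma*sqrt(T)) = -0.09077293
d2 = d1 - sigma*sqrt(T) = -0.28077293
exp(-rT) = 0.98388132
N(d1) = 0.46383651; N(d2) = 0.38944229
C = S_0' * N(d1) - K * exp(-rT) * N(d2) = 0.94975915 * 0.46383651 - 1.0000 * 0.98388132 * 0.38944229 = 0.0574


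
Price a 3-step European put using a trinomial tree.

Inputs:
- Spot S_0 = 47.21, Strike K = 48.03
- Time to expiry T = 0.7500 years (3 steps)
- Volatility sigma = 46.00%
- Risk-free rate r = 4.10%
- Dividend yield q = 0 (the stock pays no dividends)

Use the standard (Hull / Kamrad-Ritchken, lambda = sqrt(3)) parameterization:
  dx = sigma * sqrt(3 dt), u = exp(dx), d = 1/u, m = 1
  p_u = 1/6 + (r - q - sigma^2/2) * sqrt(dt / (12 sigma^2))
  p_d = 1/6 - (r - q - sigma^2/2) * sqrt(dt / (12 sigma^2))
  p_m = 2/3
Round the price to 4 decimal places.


dt = T/N = 0.250000; dx = sigma*sqrt(3*dt) = 0.398372
u = exp(dx) = 1.489398; d = 1/u = 0.671412
p_u = 0.146334, p_m = 0.666667, p_d = 0.186999
Discount per step: exp(-r*dt) = 0.989802
Stock lattice S(k, j) with j the centered position index:
  k=0: S(0,+0) = 47.2100
  k=1: S(1,-1) = 31.6974; S(1,+0) = 47.2100; S(1,+1) = 70.3145
  k=2: S(2,-2) = 21.2820; S(2,-1) = 31.6974; S(2,+0) = 47.2100; S(2,+1) = 70.3145; S(2,+2) = 104.7262
  k=3: S(3,-3) = 14.2890; S(3,-2) = 21.2820; S(3,-1) = 31.6974; S(3,+0) = 47.2100; S(3,+1) = 70.3145; S(3,+2) = 104.7262; S(3,+3) = 155.9789
Terminal payoffs V(N, j) = max(K - S_T, 0):
  V(3,-3) = 33.740990; V(3,-2) = 26.747985; V(3,-1) = 16.332619; V(3,+0) = 0.820000; V(3,+1) = 0.000000; V(3,+2) = 0.000000; V(3,+3) = 0.000000
Backward induction: V(k, j) = exp(-r*dt) * [p_u * V(k+1, j+1) + p_m * V(k+1, j) + p_d * V(k+1, j-1)]
  V(2,-2) = exp(-r*dt) * [p_u*16.332619 + p_m*26.747985 + p_d*33.740990] = 26.260992
  V(2,-1) = exp(-r*dt) * [p_u*0.820000 + p_m*16.332619 + p_d*26.747985] = 15.846998
  V(2,+0) = exp(-r*dt) * [p_u*0.000000 + p_m*0.820000 + p_d*16.332619] = 3.564137
  V(2,+1) = exp(-r*dt) * [p_u*0.000000 + p_m*0.000000 + p_d*0.820000] = 0.151776
  V(2,+2) = exp(-r*dt) * [p_u*0.000000 + p_m*0.000000 + p_d*0.000000] = 0.000000
  V(1,-1) = exp(-r*dt) * [p_u*3.564137 + p_m*15.846998 + p_d*26.260992] = 15.833878
  V(1,+0) = exp(-r*dt) * [p_u*0.151776 + p_m*3.564137 + p_d*15.846998] = 5.307004
  V(1,+1) = exp(-r*dt) * [p_u*0.000000 + p_m*0.151776 + p_d*3.564137] = 0.759847
  V(0,+0) = exp(-r*dt) * [p_u*0.759847 + p_m*5.307004 + p_d*15.833878] = 6.542713

Answer: Price = V(0,0) = 6.5427


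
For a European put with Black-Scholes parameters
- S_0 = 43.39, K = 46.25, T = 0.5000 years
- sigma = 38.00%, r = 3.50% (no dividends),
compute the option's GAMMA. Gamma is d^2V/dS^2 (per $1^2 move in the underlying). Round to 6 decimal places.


Answer: Gamma = 0.034193

Derivation:
d1 = -0.0380812884; d2 = -0.3067818652
phi(d1) = 0.3986531153; exp(-qT) = 1.0000000000; exp(-rT) = 0.9826522357
Gamma = exp(-qT) * phi(d1) / (S * sigma * sqrt(T)) = 1.0000000000 * 0.3986531153 / (43.3900 * 0.3800 * 0.7071067812) = 0.034193


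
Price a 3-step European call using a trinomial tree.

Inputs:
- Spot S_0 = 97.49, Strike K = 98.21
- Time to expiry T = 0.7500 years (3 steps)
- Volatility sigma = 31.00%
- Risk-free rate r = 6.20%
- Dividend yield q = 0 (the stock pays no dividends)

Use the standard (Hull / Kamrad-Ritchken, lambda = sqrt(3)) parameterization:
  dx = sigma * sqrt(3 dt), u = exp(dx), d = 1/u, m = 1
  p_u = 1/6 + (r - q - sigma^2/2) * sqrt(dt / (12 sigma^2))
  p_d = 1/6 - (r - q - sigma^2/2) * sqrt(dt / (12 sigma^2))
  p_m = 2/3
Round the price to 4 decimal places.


dt = T/N = 0.250000; dx = sigma*sqrt(3*dt) = 0.268468
u = exp(dx) = 1.307959; d = 1/u = 0.764550
p_u = 0.173162, p_m = 0.666667, p_d = 0.160171
Discount per step: exp(-r*dt) = 0.984620
Stock lattice S(k, j) with j the centered position index:
  k=0: S(0,+0) = 97.4900
  k=1: S(1,-1) = 74.5360; S(1,+0) = 97.4900; S(1,+1) = 127.5129
  k=2: S(2,-2) = 56.9865; S(2,-1) = 74.5360; S(2,+0) = 97.4900; S(2,+1) = 127.5129; S(2,+2) = 166.7817
  k=3: S(3,-3) = 43.5690; S(3,-2) = 56.9865; S(3,-1) = 74.5360; S(3,+0) = 97.4900; S(3,+1) = 127.5129; S(3,+2) = 166.7817; S(3,+3) = 218.1436
Terminal payoffs V(N, j) = max(S_T - K, 0):
  V(3,-3) = 0.000000; V(3,-2) = 0.000000; V(3,-1) = 0.000000; V(3,+0) = 0.000000; V(3,+1) = 29.302919; V(3,+2) = 68.571665; V(3,+3) = 119.933572
Backward induction: V(k, j) = exp(-r*dt) * [p_u * V(k+1, j+1) + p_m * V(k+1, j) + p_d * V(k+1, j-1)]
  V(2,-2) = exp(-r*dt) * [p_u*0.000000 + p_m*0.000000 + p_d*0.000000] = 0.000000
  V(2,-1) = exp(-r*dt) * [p_u*0.000000 + p_m*0.000000 + p_d*0.000000] = 0.000000
  V(2,+0) = exp(-r*dt) * [p_u*29.302919 + p_m*0.000000 + p_d*0.000000] = 4.996105
  V(2,+1) = exp(-r*dt) * [p_u*68.571665 + p_m*29.302919 + p_d*0.000000] = 30.926186
  V(2,+2) = exp(-r*dt) * [p_u*119.933572 + p_m*68.571665 + p_d*29.302919] = 70.081135
  V(1,-1) = exp(-r*dt) * [p_u*4.996105 + p_m*0.000000 + p_d*0.000000] = 0.851829
  V(1,+0) = exp(-r*dt) * [p_u*30.926186 + p_m*4.996105 + p_d*0.000000] = 8.552378
  V(1,+1) = exp(-r*dt) * [p_u*70.081135 + p_m*30.926186 + p_d*4.996105] = 33.037007
  V(0,+0) = exp(-r*dt) * [p_u*33.037007 + p_m*8.552378 + p_d*0.851829] = 11.380994

Answer: Price = V(0,0) = 11.3810


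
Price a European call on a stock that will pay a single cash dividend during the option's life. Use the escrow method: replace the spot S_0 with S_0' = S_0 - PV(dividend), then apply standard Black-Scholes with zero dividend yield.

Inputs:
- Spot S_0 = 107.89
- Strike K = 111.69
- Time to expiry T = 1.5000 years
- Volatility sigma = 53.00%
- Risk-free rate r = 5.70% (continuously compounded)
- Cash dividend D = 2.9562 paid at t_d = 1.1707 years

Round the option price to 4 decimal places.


Answer: Price = 27.7357

Derivation:
PV(D) = D * exp(-r * t_d) = 2.9562 * 0.93544783 = 2.76537088
S_0' = S_0 - PV(D) = 107.8900 - 2.76537088 = 105.12462912
d1 = (ln(S_0'/K) + (r + sigma^2/2)*T) / (sigma*sqrt(T)) = 0.36294723
d2 = d1 - sigma*sqrt(T) = -0.28616755
exp(-rT) = 0.91805314
N(d1) = 0.64167785; N(d2) = 0.38737490
C = S_0' * N(d1) - K * exp(-rT) * N(d2) = 105.12462912 * 0.64167785 - 111.6900 * 0.91805314 * 0.38737490 = 27.7357


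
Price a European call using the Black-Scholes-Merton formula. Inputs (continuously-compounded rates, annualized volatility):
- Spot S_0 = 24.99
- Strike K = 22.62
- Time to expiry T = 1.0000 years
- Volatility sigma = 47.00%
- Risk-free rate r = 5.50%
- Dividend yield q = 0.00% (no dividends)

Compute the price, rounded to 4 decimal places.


d1 = (ln(S/K) + (r - q + 0.5*sigma^2) * T) / (sigma * sqrt(T)) = 0.56402399
d2 = d1 - sigma * sqrt(T) = 0.09402399
exp(-rT) = 0.94648515; exp(-qT) = 1.00000000
C = S_0 * exp(-qT) * N(d1) - K * exp(-rT) * N(d2)
N(d1) = 0.71363110; N(d2) = 0.53745495
C = 24.9900 * 1.00000000 * 0.71363110 - 22.6200 * 0.94648515 * 0.53745495 = 6.3270

Answer: Price = 6.3270


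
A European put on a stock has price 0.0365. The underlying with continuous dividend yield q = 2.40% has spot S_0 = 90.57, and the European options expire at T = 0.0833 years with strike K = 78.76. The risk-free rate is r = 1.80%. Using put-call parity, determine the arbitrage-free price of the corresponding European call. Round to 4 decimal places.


Answer: Call price = 11.7836

Derivation:
Put-call parity: C - P = S_0 * exp(-qT) - K * exp(-rT).
S_0 * exp(-qT) = 90.5700 * 0.99800280 = 90.38911333
K * exp(-rT) = 78.7600 * 0.99850172 = 78.64199575
C = P + S*exp(-qT) - K*exp(-rT)
C = 0.0365 + 90.38911333 - 78.64199575 = 11.7836


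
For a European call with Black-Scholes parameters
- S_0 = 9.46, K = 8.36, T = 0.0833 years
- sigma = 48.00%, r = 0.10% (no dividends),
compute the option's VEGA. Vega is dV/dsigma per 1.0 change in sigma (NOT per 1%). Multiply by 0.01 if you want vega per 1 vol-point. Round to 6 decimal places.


d1 = 0.9621548201; d2 = 0.8236184711
phi(d1) = 0.2511237378; exp(-qT) = 1.0000000000; exp(-rT) = 0.9999167035
Vega = S * exp(-qT) * phi(d1) * sqrt(T) = 9.4600 * 1.0000000000 * 0.2511237378 * 0.2886173938 = 0.685648

Answer: Vega = 0.685648


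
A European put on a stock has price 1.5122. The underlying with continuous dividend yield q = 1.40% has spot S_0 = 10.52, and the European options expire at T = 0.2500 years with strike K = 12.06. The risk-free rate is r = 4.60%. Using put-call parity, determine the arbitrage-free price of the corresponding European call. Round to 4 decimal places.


Answer: Call price = 0.0733

Derivation:
Put-call parity: C - P = S_0 * exp(-qT) - K * exp(-rT).
S_0 * exp(-qT) = 10.5200 * 0.99650612 = 10.48324436
K * exp(-rT) = 12.0600 * 0.98856587 = 11.92210442
C = P + S*exp(-qT) - K*exp(-rT)
C = 1.5122 + 10.48324436 - 11.92210442 = 0.0733


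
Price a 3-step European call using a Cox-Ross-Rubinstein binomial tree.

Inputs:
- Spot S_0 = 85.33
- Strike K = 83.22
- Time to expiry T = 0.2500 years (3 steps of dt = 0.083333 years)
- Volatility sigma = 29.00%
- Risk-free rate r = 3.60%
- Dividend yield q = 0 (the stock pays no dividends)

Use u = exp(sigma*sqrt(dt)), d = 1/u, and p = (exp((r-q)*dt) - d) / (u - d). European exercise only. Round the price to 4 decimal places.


Answer: Price = V(0,0) = 6.7526

Derivation:
dt = T/N = 0.083333
u = exp(sigma*sqrt(dt)) = 1.087320; d = 1/u = 0.919693
p = (exp((r-q)*dt) - d) / (u - d) = 0.497007
Discount per step: exp(-r*dt) = 0.997004
Stock lattice S(k, i) with i counting down-moves:
  k=0: S(0,0) = 85.3300
  k=1: S(1,0) = 92.7810; S(1,1) = 78.4774
  k=2: S(2,0) = 100.8826; S(2,1) = 85.3300; S(2,2) = 72.1751
  k=3: S(3,0) = 109.6917; S(3,1) = 92.7810; S(3,2) = 78.4774; S(3,3) = 66.3789
Terminal payoffs V(N, i) = max(S_T - K, 0):
  V(3,0) = 26.471673; V(3,1) = 9.561000; V(3,2) = 0.000000; V(3,3) = 0.000000
Backward induction: V(k, i) = exp(-r*dt) * [p * V(k+1, i) + (1-p) * V(k+1, i+1)].
  V(2,0) = exp(-r*dt) * [p*26.471673 + (1-p)*9.561000] = 17.911907
  V(2,1) = exp(-r*dt) * [p*9.561000 + (1-p)*0.000000] = 4.737650
  V(2,2) = exp(-r*dt) * [p*0.000000 + (1-p)*0.000000] = 0.000000
  V(1,0) = exp(-r*dt) * [p*17.911907 + (1-p)*4.737650] = 11.251542
  V(1,1) = exp(-r*dt) * [p*4.737650 + (1-p)*0.000000] = 2.347592
  V(0,0) = exp(-r*dt) * [p*11.251542 + (1-p)*2.347592] = 6.752629


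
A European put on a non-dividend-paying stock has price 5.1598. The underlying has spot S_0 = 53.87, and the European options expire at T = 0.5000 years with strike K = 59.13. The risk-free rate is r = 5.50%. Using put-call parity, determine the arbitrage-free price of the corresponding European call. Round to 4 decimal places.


Put-call parity: C - P = S_0 * exp(-qT) - K * exp(-rT).
S_0 * exp(-qT) = 53.8700 * 1.00000000 = 53.87000000
K * exp(-rT) = 59.1300 * 0.97287468 = 57.52607998
C = P + S*exp(-qT) - K*exp(-rT)
C = 5.1598 + 53.87000000 - 57.52607998 = 1.5037

Answer: Call price = 1.5037


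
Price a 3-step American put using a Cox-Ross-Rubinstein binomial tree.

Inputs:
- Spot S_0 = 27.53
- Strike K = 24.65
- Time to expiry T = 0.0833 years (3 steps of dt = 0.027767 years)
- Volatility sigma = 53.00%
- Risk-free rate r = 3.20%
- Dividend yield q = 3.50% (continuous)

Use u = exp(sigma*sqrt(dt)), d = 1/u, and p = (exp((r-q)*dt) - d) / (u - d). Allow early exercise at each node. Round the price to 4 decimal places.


dt = T/N = 0.027767
u = exp(sigma*sqrt(dt)) = 1.092333; d = 1/u = 0.915472
p = (exp((r-q)*dt) - d) / (u - d) = 0.477464
Discount per step: exp(-r*dt) = 0.999112
Stock lattice S(k, i) with i counting down-moves:
  k=0: S(0,0) = 27.5300
  k=1: S(1,0) = 30.0719; S(1,1) = 25.2029
  k=2: S(2,0) = 32.8486; S(2,1) = 27.5300; S(2,2) = 23.0726
  k=3: S(3,0) = 35.8816; S(3,1) = 30.0719; S(3,2) = 25.2029; S(3,3) = 21.1223
Terminal payoffs V(N, i) = max(K - S_T, 0):
  V(3,0) = 0.000000; V(3,1) = 0.000000; V(3,2) = 0.000000; V(3,3) = 3.527701
Backward induction: V(k, i) = exp(-r*dt) * [p * V(k+1, i) + (1-p) * V(k+1, i+1)]; then take max(V_cont, immediate exercise) for American.
  V(2,0) = exp(-r*dt) * [p*0.000000 + (1-p)*0.000000] = 0.000000; exercise = 0.000000; V(2,0) = max -> 0.000000
  V(2,1) = exp(-r*dt) * [p*0.000000 + (1-p)*0.000000] = 0.000000; exercise = 0.000000; V(2,1) = max -> 0.000000
  V(2,2) = exp(-r*dt) * [p*0.000000 + (1-p)*3.527701] = 1.841712; exercise = 1.577418; V(2,2) = max -> 1.841712
  V(1,0) = exp(-r*dt) * [p*0.000000 + (1-p)*0.000000] = 0.000000; exercise = 0.000000; V(1,0) = max -> 0.000000
  V(1,1) = exp(-r*dt) * [p*0.000000 + (1-p)*1.841712] = 0.961505; exercise = 0.000000; V(1,1) = max -> 0.961505
  V(0,0) = exp(-r*dt) * [p*0.000000 + (1-p)*0.961505] = 0.501974; exercise = 0.000000; V(0,0) = max -> 0.501974

Answer: Price = V(0,0) = 0.5020


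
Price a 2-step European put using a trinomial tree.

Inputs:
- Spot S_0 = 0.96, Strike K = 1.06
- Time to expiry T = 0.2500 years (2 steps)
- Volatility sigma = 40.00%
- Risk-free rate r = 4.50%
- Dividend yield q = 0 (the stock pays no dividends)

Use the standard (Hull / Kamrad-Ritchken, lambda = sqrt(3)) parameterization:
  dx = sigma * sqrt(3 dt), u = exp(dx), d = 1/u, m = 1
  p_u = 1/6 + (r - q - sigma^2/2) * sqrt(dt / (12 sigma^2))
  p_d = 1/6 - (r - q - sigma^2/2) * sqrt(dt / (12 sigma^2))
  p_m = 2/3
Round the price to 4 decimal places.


Answer: Price = V(0,0) = 0.1352

Derivation:
dt = T/N = 0.125000; dx = sigma*sqrt(3*dt) = 0.244949
u = exp(dx) = 1.277556; d = 1/u = 0.782744
p_u = 0.157736, p_m = 0.666667, p_d = 0.175597
Discount per step: exp(-r*dt) = 0.994391
Stock lattice S(k, j) with j the centered position index:
  k=0: S(0,+0) = 0.9600
  k=1: S(1,-1) = 0.7514; S(1,+0) = 0.9600; S(1,+1) = 1.2265
  k=2: S(2,-2) = 0.5882; S(2,-1) = 0.7514; S(2,+0) = 0.9600; S(2,+1) = 1.2265; S(2,+2) = 1.5669
Terminal payoffs V(N, j) = max(K - S_T, 0):
  V(2,-2) = 0.471819; V(2,-1) = 0.308565; V(2,+0) = 0.100000; V(2,+1) = 0.000000; V(2,+2) = 0.000000
Backward induction: V(k, j) = exp(-r*dt) * [p_u * V(k+1, j+1) + p_m * V(k+1, j) + p_d * V(k+1, j-1)]
  V(1,-1) = exp(-r*dt) * [p_u*0.100000 + p_m*0.308565 + p_d*0.471819] = 0.302627
  V(1,+0) = exp(-r*dt) * [p_u*0.000000 + p_m*0.100000 + p_d*0.308565] = 0.120172
  V(1,+1) = exp(-r*dt) * [p_u*0.000000 + p_m*0.000000 + p_d*0.100000] = 0.017461
  V(0,+0) = exp(-r*dt) * [p_u*0.017461 + p_m*0.120172 + p_d*0.302627] = 0.135246


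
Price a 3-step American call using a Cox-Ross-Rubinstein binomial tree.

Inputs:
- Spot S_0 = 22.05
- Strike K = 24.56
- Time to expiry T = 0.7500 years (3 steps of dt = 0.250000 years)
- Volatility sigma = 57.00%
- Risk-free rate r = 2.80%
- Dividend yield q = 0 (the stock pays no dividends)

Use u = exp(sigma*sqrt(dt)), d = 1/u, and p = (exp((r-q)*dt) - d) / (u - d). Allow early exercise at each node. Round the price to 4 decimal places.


dt = T/N = 0.250000
u = exp(sigma*sqrt(dt)) = 1.329762; d = 1/u = 0.752014
p = (exp((r-q)*dt) - d) / (u - d) = 0.441387
Discount per step: exp(-r*dt) = 0.993024
Stock lattice S(k, i) with i counting down-moves:
  k=0: S(0,0) = 22.0500
  k=1: S(1,0) = 29.3213; S(1,1) = 16.5819
  k=2: S(2,0) = 38.9903; S(2,1) = 22.0500; S(2,2) = 12.4698
  k=3: S(3,0) = 51.8478; S(3,1) = 29.3213; S(3,2) = 16.5819; S(3,3) = 9.3775
Terminal payoffs V(N, i) = max(S_T - K, 0):
  V(3,0) = 27.287805; V(3,1) = 4.761253; V(3,2) = 0.000000; V(3,3) = 0.000000
Backward induction: V(k, i) = exp(-r*dt) * [p * V(k+1, i) + (1-p) * V(k+1, i+1)]; then take max(V_cont, immediate exercise) for American.
  V(2,0) = exp(-r*dt) * [p*27.287805 + (1-p)*4.761253] = 14.601608; exercise = 14.430288; V(2,0) = max -> 14.601608
  V(2,1) = exp(-r*dt) * [p*4.761253 + (1-p)*0.000000] = 2.086895; exercise = 0.000000; V(2,1) = max -> 2.086895
  V(2,2) = exp(-r*dt) * [p*0.000000 + (1-p)*0.000000] = 0.000000; exercise = 0.000000; V(2,2) = max -> 0.000000
  V(1,0) = exp(-r*dt) * [p*14.601608 + (1-p)*2.086895] = 7.557637; exercise = 4.761253; V(1,0) = max -> 7.557637
  V(1,1) = exp(-r*dt) * [p*2.086895 + (1-p)*0.000000] = 0.914703; exercise = 0.000000; V(1,1) = max -> 0.914703
  V(0,0) = exp(-r*dt) * [p*7.557637 + (1-p)*0.914703] = 3.819973; exercise = 0.000000; V(0,0) = max -> 3.819973

Answer: Price = V(0,0) = 3.8200


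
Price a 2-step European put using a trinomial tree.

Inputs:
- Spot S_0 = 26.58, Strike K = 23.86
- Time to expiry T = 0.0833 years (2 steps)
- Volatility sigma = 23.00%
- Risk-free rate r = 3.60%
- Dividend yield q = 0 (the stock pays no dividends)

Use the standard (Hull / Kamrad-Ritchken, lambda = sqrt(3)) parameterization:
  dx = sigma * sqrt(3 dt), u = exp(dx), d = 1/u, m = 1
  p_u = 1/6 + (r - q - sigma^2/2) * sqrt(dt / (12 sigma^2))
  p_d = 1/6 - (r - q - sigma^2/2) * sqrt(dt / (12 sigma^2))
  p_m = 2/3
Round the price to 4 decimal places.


dt = T/N = 0.041650; dx = sigma*sqrt(3*dt) = 0.081301
u = exp(dx) = 1.084697; d = 1/u = 0.921916
p_u = 0.169113, p_m = 0.666667, p_d = 0.164220
Discount per step: exp(-r*dt) = 0.998502
Stock lattice S(k, j) with j the centered position index:
  k=0: S(0,+0) = 26.5800
  k=1: S(1,-1) = 24.5045; S(1,+0) = 26.5800; S(1,+1) = 28.8313
  k=2: S(2,-2) = 22.5911; S(2,-1) = 24.5045; S(2,+0) = 26.5800; S(2,+1) = 28.8313; S(2,+2) = 31.2732
Terminal payoffs V(N, j) = max(K - S_T, 0):
  V(2,-2) = 1.268877; V(2,-1) = 0.000000; V(2,+0) = 0.000000; V(2,+1) = 0.000000; V(2,+2) = 0.000000
Backward induction: V(k, j) = exp(-r*dt) * [p_u * V(k+1, j+1) + p_m * V(k+1, j) + p_d * V(k+1, j-1)]
  V(1,-1) = exp(-r*dt) * [p_u*0.000000 + p_m*0.000000 + p_d*1.268877] = 0.208063
  V(1,+0) = exp(-r*dt) * [p_u*0.000000 + p_m*0.000000 + p_d*0.000000] = 0.000000
  V(1,+1) = exp(-r*dt) * [p_u*0.000000 + p_m*0.000000 + p_d*0.000000] = 0.000000
  V(0,+0) = exp(-r*dt) * [p_u*0.000000 + p_m*0.000000 + p_d*0.208063] = 0.034117

Answer: Price = V(0,0) = 0.0341


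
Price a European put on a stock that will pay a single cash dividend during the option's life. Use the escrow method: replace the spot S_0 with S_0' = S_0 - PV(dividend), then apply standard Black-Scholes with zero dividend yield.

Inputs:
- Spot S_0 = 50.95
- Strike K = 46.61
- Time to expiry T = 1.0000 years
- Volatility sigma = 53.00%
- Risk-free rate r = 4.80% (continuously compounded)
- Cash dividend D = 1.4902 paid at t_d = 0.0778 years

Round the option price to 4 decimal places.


Answer: Price = 7.4873

Derivation:
PV(D) = D * exp(-r * t_d) = 1.4902 * 0.99627256 = 1.48464538
S_0' = S_0 - PV(D) = 50.9500 - 1.48464538 = 49.46535462
d1 = (ln(S_0'/K) + (r + sigma^2/2)*T) / (sigma*sqrt(T)) = 0.46774983
d2 = d1 - sigma*sqrt(T) = -0.06225017
exp(-rT) = 0.95313379
N(-d1) = 0.31998175; N(-d2) = 0.52481820
P = K * exp(-rT) * N(-d2) - S_0' * N(-d1) = 46.6100 * 0.95313379 * 0.52481820 - 49.46535462 * 0.31998175 = 7.4873


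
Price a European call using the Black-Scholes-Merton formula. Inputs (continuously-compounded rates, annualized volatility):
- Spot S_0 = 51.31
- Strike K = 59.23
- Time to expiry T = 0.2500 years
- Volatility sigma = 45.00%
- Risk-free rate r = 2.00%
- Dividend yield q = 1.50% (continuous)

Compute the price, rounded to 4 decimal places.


d1 = (ln(S/K) + (r - q + 0.5*sigma^2) * T) / (sigma * sqrt(T)) = -0.51991113
d2 = d1 - sigma * sqrt(T) = -0.74491113
exp(-rT) = 0.99501248; exp(-qT) = 0.99625702
C = S_0 * exp(-qT) * N(d1) - K * exp(-rT) * N(d2)
N(d1) = 0.30156276; N(d2) = 0.22816272
C = 51.3100 * 0.99625702 * 0.30156276 - 59.2300 * 0.99501248 * 0.22816272 = 1.9686

Answer: Price = 1.9686


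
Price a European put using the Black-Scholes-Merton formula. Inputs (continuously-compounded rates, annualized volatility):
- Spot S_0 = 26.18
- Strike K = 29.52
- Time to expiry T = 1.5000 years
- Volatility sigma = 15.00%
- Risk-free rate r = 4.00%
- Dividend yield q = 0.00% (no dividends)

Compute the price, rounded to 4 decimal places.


d1 = (ln(S/K) + (r - q + 0.5*sigma^2) * T) / (sigma * sqrt(T)) = -0.23513599
d2 = d1 - sigma * sqrt(T) = -0.41884772
exp(-rT) = 0.94176453; exp(-qT) = 1.00000000
P = K * exp(-rT) * N(-d2) - S_0 * exp(-qT) * N(-d1)
N(-d1) = 0.59294841; N(-d2) = 0.66233629
P = 29.5200 * 0.94176453 * 0.66233629 - 26.1800 * 1.00000000 * 0.59294841 = 2.8901

Answer: Price = 2.8901


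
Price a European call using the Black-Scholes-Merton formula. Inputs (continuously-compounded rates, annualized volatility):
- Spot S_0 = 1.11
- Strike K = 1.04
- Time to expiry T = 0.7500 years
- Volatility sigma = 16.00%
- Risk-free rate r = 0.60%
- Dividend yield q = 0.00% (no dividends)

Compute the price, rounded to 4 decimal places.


Answer: Price = 0.1039

Derivation:
d1 = (ln(S/K) + (r - q + 0.5*sigma^2) * T) / (sigma * sqrt(T)) = 0.57186041
d2 = d1 - sigma * sqrt(T) = 0.43329634
exp(-rT) = 0.99551011; exp(-qT) = 1.00000000
C = S_0 * exp(-qT) * N(d1) - K * exp(-rT) * N(d2)
N(d1) = 0.71629172; N(d2) = 0.66760025
C = 1.1100 * 1.00000000 * 0.71629172 - 1.0400 * 0.99551011 * 0.66760025 = 0.1039


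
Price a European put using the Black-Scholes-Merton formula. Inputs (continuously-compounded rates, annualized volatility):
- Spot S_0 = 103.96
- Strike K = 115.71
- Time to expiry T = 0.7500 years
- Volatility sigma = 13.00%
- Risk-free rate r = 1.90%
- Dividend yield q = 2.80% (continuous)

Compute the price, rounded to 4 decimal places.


Answer: Price = 13.2619

Derivation:
d1 = (ln(S/K) + (r - q + 0.5*sigma^2) * T) / (sigma * sqrt(T)) = -0.95478946
d2 = d1 - sigma * sqrt(T) = -1.06737277
exp(-rT) = 0.98585105; exp(-qT) = 0.97921896
P = K * exp(-rT) * N(-d2) - S_0 * exp(-qT) * N(-d1)
N(-d1) = 0.83015791; N(-d2) = 0.85709823
P = 115.7100 * 0.98585105 * 0.85709823 - 103.9600 * 0.97921896 * 0.83015791 = 13.2619


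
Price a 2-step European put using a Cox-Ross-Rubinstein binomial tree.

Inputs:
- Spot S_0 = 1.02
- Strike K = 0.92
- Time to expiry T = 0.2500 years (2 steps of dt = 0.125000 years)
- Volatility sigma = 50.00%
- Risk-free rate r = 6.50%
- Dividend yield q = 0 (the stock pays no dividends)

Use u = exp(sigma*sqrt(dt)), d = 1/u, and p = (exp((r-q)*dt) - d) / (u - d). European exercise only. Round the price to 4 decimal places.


Answer: Price = V(0,0) = 0.0544

Derivation:
dt = T/N = 0.125000
u = exp(sigma*sqrt(dt)) = 1.193365; d = 1/u = 0.837967
p = (exp((r-q)*dt) - d) / (u - d) = 0.478875
Discount per step: exp(-r*dt) = 0.991908
Stock lattice S(k, i) with i counting down-moves:
  k=0: S(0,0) = 1.0200
  k=1: S(1,0) = 1.2172; S(1,1) = 0.8547
  k=2: S(2,0) = 1.4526; S(2,1) = 1.0200; S(2,2) = 0.7162
Terminal payoffs V(N, i) = max(K - S_T, 0):
  V(2,0) = 0.000000; V(2,1) = 0.000000; V(2,2) = 0.203768
Backward induction: V(k, i) = exp(-r*dt) * [p * V(k+1, i) + (1-p) * V(k+1, i+1)].
  V(1,0) = exp(-r*dt) * [p*0.000000 + (1-p)*0.000000] = 0.000000
  V(1,1) = exp(-r*dt) * [p*0.000000 + (1-p)*0.203768] = 0.105329
  V(0,0) = exp(-r*dt) * [p*0.000000 + (1-p)*0.105329] = 0.054445


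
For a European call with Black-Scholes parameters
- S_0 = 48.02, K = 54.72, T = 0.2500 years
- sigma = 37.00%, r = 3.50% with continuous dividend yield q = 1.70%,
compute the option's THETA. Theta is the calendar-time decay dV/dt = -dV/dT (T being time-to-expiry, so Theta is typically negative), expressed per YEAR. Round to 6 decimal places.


d1 = -0.5891847704; d2 = -0.7741847704
phi(d1) = 0.3353743595; exp(-qT) = 0.9957590185; exp(-rT) = 0.9912881698
Theta = -S*exp(-qT)*phi(d1)*sigma/(2*sqrt(T)) - r*K*exp(-rT)*N(d2) + q*S*exp(-qT)*N(d1)
N(d1) = 0.2778686662; N(d2) = 0.2194107666; sqrt(T) = 0.5000000000
Term 1 = -48.0200 * 0.9957590185 * 0.3353743595 * 0.3700 / (2 * 0.5000000000) = -5.9334595296
Term 2 = -0.0350 * 54.7200 * 0.9912881698 * 0.2194107666 = -0.4165546541
Term 3 = 0.0170 * 48.0200 * 0.9957590185 * 0.2778686662 = 0.2258733026
Theta = -5.9334595296 + (-0.4165546541) + (0.2258733026) = -6.124141

Answer: Theta = -6.124141


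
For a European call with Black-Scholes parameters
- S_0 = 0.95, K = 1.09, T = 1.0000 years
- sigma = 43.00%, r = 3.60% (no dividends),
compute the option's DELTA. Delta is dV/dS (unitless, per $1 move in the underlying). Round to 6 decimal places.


d1 = -0.0209790480; d2 = -0.4509790480
phi(d1) = 0.3988544987; exp(-qT) = 1.0000000000; exp(-rT) = 0.9646402935
N(d1) = 0.4916311846
Delta = exp(-qT) * N(d1) = 1.0000000000 * 0.4916311846 = 0.491631

Answer: Delta = 0.491631


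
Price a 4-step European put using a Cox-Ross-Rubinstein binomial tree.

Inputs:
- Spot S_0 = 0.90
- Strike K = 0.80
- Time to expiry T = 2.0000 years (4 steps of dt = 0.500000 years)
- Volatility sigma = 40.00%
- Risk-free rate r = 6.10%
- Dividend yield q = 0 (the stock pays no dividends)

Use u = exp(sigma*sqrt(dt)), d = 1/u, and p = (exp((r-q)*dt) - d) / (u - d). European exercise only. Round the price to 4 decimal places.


Answer: Price = V(0,0) = 0.1001

Derivation:
dt = T/N = 0.500000
u = exp(sigma*sqrt(dt)) = 1.326896; d = 1/u = 0.753638
p = (exp((r-q)*dt) - d) / (u - d) = 0.483781
Discount per step: exp(-r*dt) = 0.969960
Stock lattice S(k, i) with i counting down-moves:
  k=0: S(0,0) = 0.9000
  k=1: S(1,0) = 1.1942; S(1,1) = 0.6783
  k=2: S(2,0) = 1.5846; S(2,1) = 0.9000; S(2,2) = 0.5112
  k=3: S(3,0) = 2.1026; S(3,1) = 1.1942; S(3,2) = 0.6783; S(3,3) = 0.3852
  k=4: S(4,0) = 2.7899; S(4,1) = 1.5846; S(4,2) = 0.9000; S(4,3) = 0.5112; S(4,4) = 0.2903
Terminal payoffs V(N, i) = max(K - S_T, 0):
  V(4,0) = 0.000000; V(4,1) = 0.000000; V(4,2) = 0.000000; V(4,3) = 0.288826; V(4,4) = 0.509668
Backward induction: V(k, i) = exp(-r*dt) * [p * V(k+1, i) + (1-p) * V(k+1, i+1)].
  V(3,0) = exp(-r*dt) * [p*0.000000 + (1-p)*0.000000] = 0.000000
  V(3,1) = exp(-r*dt) * [p*0.000000 + (1-p)*0.000000] = 0.000000
  V(3,2) = exp(-r*dt) * [p*0.000000 + (1-p)*0.288826] = 0.144619
  V(3,3) = exp(-r*dt) * [p*0.288826 + (1-p)*0.509668] = 0.390728
  V(2,0) = exp(-r*dt) * [p*0.000000 + (1-p)*0.000000] = 0.000000
  V(2,1) = exp(-r*dt) * [p*0.000000 + (1-p)*0.144619] = 0.072412
  V(2,2) = exp(-r*dt) * [p*0.144619 + (1-p)*0.390728] = 0.263504
  V(1,0) = exp(-r*dt) * [p*0.000000 + (1-p)*0.072412] = 0.036258
  V(1,1) = exp(-r*dt) * [p*0.072412 + (1-p)*0.263504] = 0.165919
  V(0,0) = exp(-r*dt) * [p*0.036258 + (1-p)*0.165919] = 0.100092


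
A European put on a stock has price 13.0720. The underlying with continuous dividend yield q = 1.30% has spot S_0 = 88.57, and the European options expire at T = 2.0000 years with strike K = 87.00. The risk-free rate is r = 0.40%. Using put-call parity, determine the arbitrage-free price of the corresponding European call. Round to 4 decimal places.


Put-call parity: C - P = S_0 * exp(-qT) - K * exp(-rT).
S_0 * exp(-qT) = 88.5700 * 0.97433509 = 86.29685889
K * exp(-rT) = 87.0000 * 0.99203191 = 86.30677659
C = P + S*exp(-qT) - K*exp(-rT)
C = 13.0720 + 86.29685889 - 86.30677659 = 13.0621

Answer: Call price = 13.0621


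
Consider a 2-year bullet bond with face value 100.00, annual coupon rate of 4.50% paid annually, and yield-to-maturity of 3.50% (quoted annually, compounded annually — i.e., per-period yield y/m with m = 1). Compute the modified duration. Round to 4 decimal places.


Coupon per period c = face * coupon_rate / m = 4.500000
Periods per year m = 1; per-period yield y/m = 0.035000
Number of cashflows N = 2
Cashflows (t years, CF_t, discount factor 1/(1+y/m)^(m*t), PV):
  t = 1.0000: CF_t = 4.500000, DF = 0.966184, PV = 4.347826
  t = 2.0000: CF_t = 104.500000, DF = 0.933511, PV = 97.551868
Price P = sum_t PV_t = 101.899694
First compute Macaulay numerator sum_t t * PV_t:
  t * PV_t at t = 1.0000: 4.347826
  t * PV_t at t = 2.0000: 195.103736
Macaulay duration D = 199.451562 / 101.899694 = 1.957332
Modified duration = D / (1 + y/m) = 1.957332 / (1 + 0.035000) = 1.891142

Answer: Modified duration = 1.8911


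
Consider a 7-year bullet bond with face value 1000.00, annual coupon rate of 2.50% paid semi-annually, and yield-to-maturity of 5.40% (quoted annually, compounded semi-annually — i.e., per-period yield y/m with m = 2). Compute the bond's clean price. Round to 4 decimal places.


Coupon per period c = face * coupon_rate / m = 12.500000
Periods per year m = 2; per-period yield y/m = 0.027000
Number of cashflows N = 14
Cashflows (t years, CF_t, discount factor 1/(1+y/m)^(m*t), PV):
  t = 0.5000: CF_t = 12.500000, DF = 0.973710, PV = 12.171373
  t = 1.0000: CF_t = 12.500000, DF = 0.948111, PV = 11.851386
  t = 1.5000: CF_t = 12.500000, DF = 0.923185, PV = 11.539811
  t = 2.0000: CF_t = 12.500000, DF = 0.898914, PV = 11.236427
  t = 2.5000: CF_t = 12.500000, DF = 0.875282, PV = 10.941020
  t = 3.0000: CF_t = 12.500000, DF = 0.852270, PV = 10.653378
  t = 3.5000: CF_t = 12.500000, DF = 0.829864, PV = 10.373299
  t = 4.0000: CF_t = 12.500000, DF = 0.808047, PV = 10.100584
  t = 4.5000: CF_t = 12.500000, DF = 0.786803, PV = 9.835038
  t = 5.0000: CF_t = 12.500000, DF = 0.766118, PV = 9.576473
  t = 5.5000: CF_t = 12.500000, DF = 0.745976, PV = 9.324706
  t = 6.0000: CF_t = 12.500000, DF = 0.726365, PV = 9.079558
  t = 6.5000: CF_t = 12.500000, DF = 0.707268, PV = 8.840855
  t = 7.0000: CF_t = 1012.500000, DF = 0.688674, PV = 697.282590
Price P = sum_t PV_t = 832.806495

Answer: Price = 832.8065


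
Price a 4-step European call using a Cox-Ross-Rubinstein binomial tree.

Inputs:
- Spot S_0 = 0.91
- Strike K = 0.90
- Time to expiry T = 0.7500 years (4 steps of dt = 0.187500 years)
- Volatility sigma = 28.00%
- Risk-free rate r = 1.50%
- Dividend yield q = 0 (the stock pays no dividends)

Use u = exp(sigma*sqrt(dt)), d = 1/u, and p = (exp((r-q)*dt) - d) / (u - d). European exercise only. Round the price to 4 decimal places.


Answer: Price = V(0,0) = 0.0938

Derivation:
dt = T/N = 0.187500
u = exp(sigma*sqrt(dt)) = 1.128900; d = 1/u = 0.885818
p = (exp((r-q)*dt) - d) / (u - d) = 0.481313
Discount per step: exp(-r*dt) = 0.997191
Stock lattice S(k, i) with i counting down-moves:
  k=0: S(0,0) = 0.9100
  k=1: S(1,0) = 1.0273; S(1,1) = 0.8061
  k=2: S(2,0) = 1.1597; S(2,1) = 0.9100; S(2,2) = 0.7141
  k=3: S(3,0) = 1.3092; S(3,1) = 1.0273; S(3,2) = 0.8061; S(3,3) = 0.6325
  k=4: S(4,0) = 1.4780; S(4,1) = 1.1597; S(4,2) = 0.9100; S(4,3) = 0.7141; S(4,4) = 0.5603
Terminal payoffs V(N, i) = max(S_T - K, 0):
  V(4,0) = 0.577961; V(4,1) = 0.259717; V(4,2) = 0.010000; V(4,3) = 0.000000; V(4,4) = 0.000000
Backward induction: V(k, i) = exp(-r*dt) * [p * V(k+1, i) + (1-p) * V(k+1, i+1)].
  V(3,0) = exp(-r*dt) * [p*0.577961 + (1-p)*0.259717] = 0.411733
  V(3,1) = exp(-r*dt) * [p*0.259717 + (1-p)*0.010000] = 0.129827
  V(3,2) = exp(-r*dt) * [p*0.010000 + (1-p)*0.000000] = 0.004800
  V(3,3) = exp(-r*dt) * [p*0.000000 + (1-p)*0.000000] = 0.000000
  V(2,0) = exp(-r*dt) * [p*0.411733 + (1-p)*0.129827] = 0.264766
  V(2,1) = exp(-r*dt) * [p*0.129827 + (1-p)*0.004800] = 0.064794
  V(2,2) = exp(-r*dt) * [p*0.004800 + (1-p)*0.000000] = 0.002304
  V(1,0) = exp(-r*dt) * [p*0.264766 + (1-p)*0.064794] = 0.160591
  V(1,1) = exp(-r*dt) * [p*0.064794 + (1-p)*0.002304] = 0.032290
  V(0,0) = exp(-r*dt) * [p*0.160591 + (1-p)*0.032290] = 0.093779


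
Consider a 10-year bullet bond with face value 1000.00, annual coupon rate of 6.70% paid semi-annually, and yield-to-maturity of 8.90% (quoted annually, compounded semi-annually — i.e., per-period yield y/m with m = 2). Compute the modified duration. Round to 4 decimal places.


Answer: Modified duration = 6.8998

Derivation:
Coupon per period c = face * coupon_rate / m = 33.500000
Periods per year m = 2; per-period yield y/m = 0.044500
Number of cashflows N = 20
Cashflows (t years, CF_t, discount factor 1/(1+y/m)^(m*t), PV):
  t = 0.5000: CF_t = 33.500000, DF = 0.957396, PV = 32.072762
  t = 1.0000: CF_t = 33.500000, DF = 0.916607, PV = 30.706330
  t = 1.5000: CF_t = 33.500000, DF = 0.877556, PV = 29.398114
  t = 2.0000: CF_t = 33.500000, DF = 0.840168, PV = 28.145634
  t = 2.5000: CF_t = 33.500000, DF = 0.804374, PV = 26.946514
  t = 3.0000: CF_t = 33.500000, DF = 0.770104, PV = 25.798481
  t = 3.5000: CF_t = 33.500000, DF = 0.737294, PV = 24.699360
  t = 4.0000: CF_t = 33.500000, DF = 0.705883, PV = 23.647065
  t = 4.5000: CF_t = 33.500000, DF = 0.675809, PV = 22.639603
  t = 5.0000: CF_t = 33.500000, DF = 0.647017, PV = 21.675063
  t = 5.5000: CF_t = 33.500000, DF = 0.619451, PV = 20.751616
  t = 6.0000: CF_t = 33.500000, DF = 0.593060, PV = 19.867512
  t = 6.5000: CF_t = 33.500000, DF = 0.567793, PV = 19.021074
  t = 7.0000: CF_t = 33.500000, DF = 0.543603, PV = 18.210698
  t = 7.5000: CF_t = 33.500000, DF = 0.520443, PV = 17.434847
  t = 8.0000: CF_t = 33.500000, DF = 0.498270, PV = 16.692051
  t = 8.5000: CF_t = 33.500000, DF = 0.477042, PV = 15.980901
  t = 9.0000: CF_t = 33.500000, DF = 0.456718, PV = 15.300049
  t = 9.5000: CF_t = 33.500000, DF = 0.437260, PV = 14.648204
  t = 10.0000: CF_t = 1033.500000, DF = 0.418631, PV = 432.654868
Price P = sum_t PV_t = 856.290744
First compute Macaulay numerator sum_t t * PV_t:
  t * PV_t at t = 0.5000: 16.036381
  t * PV_t at t = 1.0000: 30.706330
  t * PV_t at t = 1.5000: 44.097171
  t * PV_t at t = 2.0000: 56.291267
  t * PV_t at t = 2.5000: 67.366284
  t * PV_t at t = 3.0000: 77.395444
  t * PV_t at t = 3.5000: 86.447759
  t * PV_t at t = 4.0000: 94.588262
  t * PV_t at t = 4.5000: 101.878214
  t * PV_t at t = 5.0000: 108.375314
  t * PV_t at t = 5.5000: 114.133887
  t * PV_t at t = 6.0000: 119.205070
  t * PV_t at t = 6.5000: 123.636980
  t * PV_t at t = 7.0000: 127.474884
  t * PV_t at t = 7.5000: 130.761353
  t * PV_t at t = 8.0000: 133.536406
  t * PV_t at t = 8.5000: 135.837656
  t * PV_t at t = 9.0000: 137.700437
  t * PV_t at t = 9.5000: 139.157933
  t * PV_t at t = 10.0000: 4326.548681
Macaulay duration D = 6171.175715 / 856.290744 = 7.206870
Modified duration = D / (1 + y/m) = 7.206870 / (1 + 0.044500) = 6.899827


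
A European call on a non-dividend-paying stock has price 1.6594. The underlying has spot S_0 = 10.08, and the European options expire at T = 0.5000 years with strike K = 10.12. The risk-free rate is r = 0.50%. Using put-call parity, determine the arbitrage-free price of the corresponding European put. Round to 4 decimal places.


Answer: Put price = 1.6741

Derivation:
Put-call parity: C - P = S_0 * exp(-qT) - K * exp(-rT).
S_0 * exp(-qT) = 10.0800 * 1.00000000 = 10.08000000
K * exp(-rT) = 10.1200 * 0.99750312 = 10.09473160
P = C - S*exp(-qT) + K*exp(-rT)
P = 1.6594 - 10.08000000 + 10.09473160 = 1.6741


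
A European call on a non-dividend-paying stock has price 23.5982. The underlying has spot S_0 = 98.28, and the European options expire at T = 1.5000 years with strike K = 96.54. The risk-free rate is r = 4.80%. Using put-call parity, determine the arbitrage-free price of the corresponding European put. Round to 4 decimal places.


Answer: Put price = 15.1517

Derivation:
Put-call parity: C - P = S_0 * exp(-qT) - K * exp(-rT).
S_0 * exp(-qT) = 98.2800 * 1.00000000 = 98.28000000
K * exp(-rT) = 96.5400 * 0.93053090 = 89.83345268
P = C - S*exp(-qT) + K*exp(-rT)
P = 23.5982 - 98.28000000 + 89.83345268 = 15.1517


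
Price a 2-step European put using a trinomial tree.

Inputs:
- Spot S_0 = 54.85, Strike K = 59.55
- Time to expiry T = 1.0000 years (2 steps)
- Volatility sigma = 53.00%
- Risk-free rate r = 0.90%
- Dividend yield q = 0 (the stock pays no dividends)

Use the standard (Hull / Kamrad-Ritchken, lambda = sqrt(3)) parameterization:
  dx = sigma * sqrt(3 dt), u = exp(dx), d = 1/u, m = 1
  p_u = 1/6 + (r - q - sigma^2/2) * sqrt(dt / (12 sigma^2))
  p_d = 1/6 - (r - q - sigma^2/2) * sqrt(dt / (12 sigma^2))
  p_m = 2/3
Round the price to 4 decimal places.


dt = T/N = 0.500000; dx = sigma*sqrt(3*dt) = 0.649115
u = exp(dx) = 1.913846; d = 1/u = 0.522508
p_u = 0.116040, p_m = 0.666667, p_d = 0.217293
Discount per step: exp(-r*dt) = 0.995510
Stock lattice S(k, j) with j the centered position index:
  k=0: S(0,+0) = 54.8500
  k=1: S(1,-1) = 28.6596; S(1,+0) = 54.8500; S(1,+1) = 104.9744
  k=2: S(2,-2) = 14.9749; S(2,-1) = 28.6596; S(2,+0) = 54.8500; S(2,+1) = 104.9744; S(2,+2) = 200.9049
Terminal payoffs V(N, j) = max(K - S_T, 0):
  V(2,-2) = 44.575143; V(2,-1) = 30.890430; V(2,+0) = 4.700000; V(2,+1) = 0.000000; V(2,+2) = 0.000000
Backward induction: V(k, j) = exp(-r*dt) * [p_u * V(k+1, j+1) + p_m * V(k+1, j) + p_d * V(k+1, j-1)]
  V(1,-1) = exp(-r*dt) * [p_u*4.700000 + p_m*30.890430 + p_d*44.575143] = 30.686488
  V(1,+0) = exp(-r*dt) * [p_u*0.000000 + p_m*4.700000 + p_d*30.890430] = 9.801411
  V(1,+1) = exp(-r*dt) * [p_u*0.000000 + p_m*0.000000 + p_d*4.700000] = 1.016693
  V(0,+0) = exp(-r*dt) * [p_u*1.016693 + p_m*9.801411 + p_d*30.686488] = 13.260413

Answer: Price = V(0,0) = 13.2604
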